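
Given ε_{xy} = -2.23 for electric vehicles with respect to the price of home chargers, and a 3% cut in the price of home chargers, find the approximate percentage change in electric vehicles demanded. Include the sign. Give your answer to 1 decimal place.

6.7%

%ΔQ ≈ ε × %ΔP of home chargers = -2.23 × (-3%) = 6.7%.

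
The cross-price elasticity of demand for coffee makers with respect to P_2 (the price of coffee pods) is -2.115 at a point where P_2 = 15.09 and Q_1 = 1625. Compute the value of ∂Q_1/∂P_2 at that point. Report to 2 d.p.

ε = (∂Q_1/∂P_2)·(P_2/Q_1) ⇒ ∂Q_1/∂P_2 = ε·Q_1/P_2 = -2.115 × 1625/15.09 ≈ -227.76.

-227.76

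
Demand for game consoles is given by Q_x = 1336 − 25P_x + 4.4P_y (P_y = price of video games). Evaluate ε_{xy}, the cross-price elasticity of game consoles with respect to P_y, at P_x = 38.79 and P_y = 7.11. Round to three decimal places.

0.079

At P_x = 38.79 and P_y = 7.11: Q_x = 397.534.
∂Q_x/∂P_y = 4.4.
ε = (∂Q_x/∂P_y)(P_y/Q_x) = 4.4 × (7.11/397.534) ≈ 0.079.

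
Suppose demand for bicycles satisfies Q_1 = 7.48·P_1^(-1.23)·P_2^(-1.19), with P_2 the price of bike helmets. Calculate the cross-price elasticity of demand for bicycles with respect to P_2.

-1.19

In a log-linear (constant-elasticity) demand function, the coefficient on the exponent of P_2 is the cross-price elasticity.
ε = -1.19. Negative, so bicycles and bike helmets are complements.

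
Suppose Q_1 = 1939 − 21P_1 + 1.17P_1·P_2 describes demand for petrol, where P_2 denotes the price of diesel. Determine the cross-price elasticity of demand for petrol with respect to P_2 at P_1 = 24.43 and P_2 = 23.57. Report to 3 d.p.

0.321

At P_1 = 24.43 and P_2 = 23.57: Q_1 = 2099.674.
∂Q_1/∂P_2 = 1.17P_1 = 1.17(24.43) = 28.5831.
ε = (∂Q_1/∂P_2)(P_2/Q_1) = 28.5831 × (23.57/2099.674) ≈ 0.321.
ε > 0: substitutes.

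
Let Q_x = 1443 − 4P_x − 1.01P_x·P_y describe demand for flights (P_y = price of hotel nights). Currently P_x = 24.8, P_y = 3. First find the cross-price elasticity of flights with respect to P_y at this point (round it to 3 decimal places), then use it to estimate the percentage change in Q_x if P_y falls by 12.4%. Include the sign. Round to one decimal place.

0.7%

At P_x = 24.8, P_y = 3: Q_x = 1268.656.
∂Q_x/∂P_y = -1.01P_x = -25.0480.
ε = (∂Q_x/∂P_y)(P_y/Q_x) = -25.0480 × 3/1268.656 ≈ -0.059.
%ΔQ_x ≈ ε × %ΔP_y = -0.059 × (-12.4%) = 0.7%.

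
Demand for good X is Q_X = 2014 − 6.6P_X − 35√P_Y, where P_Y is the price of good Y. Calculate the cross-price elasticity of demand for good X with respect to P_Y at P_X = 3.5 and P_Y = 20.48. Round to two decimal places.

At P_X = 3.5 and P_Y = 20.48: Q_X = 1832.508.
∂Q_X/∂P_Y = -35/(2√P_Y) = -35/(2√20.48) = -3.8670.
ε = (∂Q_X/∂P_Y)(P_Y/Q_X) = -3.8670 × (20.48/1832.508) ≈ -0.04.

-0.04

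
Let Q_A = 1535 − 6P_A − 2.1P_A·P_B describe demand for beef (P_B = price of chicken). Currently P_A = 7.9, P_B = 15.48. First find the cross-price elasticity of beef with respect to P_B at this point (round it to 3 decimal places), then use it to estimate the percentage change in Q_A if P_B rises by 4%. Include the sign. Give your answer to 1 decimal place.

-0.8%

At P_A = 7.9, P_B = 15.48: Q_A = 1230.787.
∂Q_A/∂P_B = -2.1P_A = -16.5900.
ε = (∂Q_A/∂P_B)(P_B/Q_A) = -16.5900 × 15.48/1230.787 ≈ -0.209.
%ΔQ_A ≈ ε × %ΔP_B = -0.209 × (4%) = -0.8%.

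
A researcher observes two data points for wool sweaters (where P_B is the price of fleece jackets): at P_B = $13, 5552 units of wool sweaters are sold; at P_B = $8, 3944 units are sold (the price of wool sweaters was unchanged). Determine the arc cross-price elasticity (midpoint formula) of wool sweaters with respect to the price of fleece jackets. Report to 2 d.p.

ΔQ_A = 3944 − 5552 = -1608; ΔP_B = 8 − 13 = -5.
Midpoints: Q̄_A = 4748.0, P̄_B = 10.50.
ε = (ΔQ_A/Q̄_A)/(ΔP_B/P̄_B) = (-1608/4748.0)/(-5/10.50) ≈ 0.71.

0.71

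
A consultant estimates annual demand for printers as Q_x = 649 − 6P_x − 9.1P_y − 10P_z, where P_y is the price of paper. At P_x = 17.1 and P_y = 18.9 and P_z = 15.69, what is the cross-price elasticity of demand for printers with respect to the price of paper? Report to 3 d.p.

At P_x = 17.1 and P_y = 18.9 and P_z = 15.69: Q_x = 217.51.
∂Q_x/∂P_y = -9.1.
ε = (∂Q_x/∂P_y)(P_y/Q_x) = -9.1 × (18.9/217.51) ≈ -0.791.
Since ε < 0, printers and paper are complements.

-0.791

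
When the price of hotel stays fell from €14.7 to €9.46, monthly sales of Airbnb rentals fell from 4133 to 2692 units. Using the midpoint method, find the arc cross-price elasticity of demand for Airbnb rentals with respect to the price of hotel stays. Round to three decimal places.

ΔQ_A = 2692 − 4133 = -1441; ΔP_B = 9.46 − 14.7 = -5.24.
Midpoints: Q̄_A = 3412.5, P̄_B = 12.08.
ε = (ΔQ_A/Q̄_A)/(ΔP_B/P̄_B) = (-1441/3412.5)/(-5.24/12.08) ≈ 0.973.

0.973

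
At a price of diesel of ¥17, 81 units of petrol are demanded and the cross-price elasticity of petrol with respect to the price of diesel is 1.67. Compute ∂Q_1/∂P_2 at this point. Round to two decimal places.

ε = (∂Q_1/∂P_2)·(P_2/Q_1) ⇒ ∂Q_1/∂P_2 = ε·Q_1/P_2 = 1.67 × 81/17 ≈ 7.96.

7.96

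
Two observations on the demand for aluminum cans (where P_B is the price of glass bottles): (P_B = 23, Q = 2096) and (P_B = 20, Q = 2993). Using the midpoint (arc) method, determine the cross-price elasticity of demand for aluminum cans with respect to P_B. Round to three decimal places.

ΔQ_A = 2993 − 2096 = 897; ΔP_B = 20 − 23 = -3.
Midpoints: Q̄_A = 2544.5, P̄_B = 21.50.
ε = (ΔQ_A/Q̄_A)/(ΔP_B/P̄_B) = (897/2544.5)/(-3/21.50) ≈ -2.526.
ε < 0: aluminum cans and glass bottles are complements.

-2.526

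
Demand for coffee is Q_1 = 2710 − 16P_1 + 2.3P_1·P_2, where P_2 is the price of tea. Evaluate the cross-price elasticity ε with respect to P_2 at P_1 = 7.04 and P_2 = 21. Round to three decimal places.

At P_1 = 7.04 and P_2 = 21: Q_1 = 2937.392.
∂Q_1/∂P_2 = 2.3P_1 = 2.3(7.04) = 16.1920.
ε = (∂Q_1/∂P_2)(P_2/Q_1) = 16.1920 × (21/2937.392) ≈ 0.116.
ε > 0: substitutes.

0.116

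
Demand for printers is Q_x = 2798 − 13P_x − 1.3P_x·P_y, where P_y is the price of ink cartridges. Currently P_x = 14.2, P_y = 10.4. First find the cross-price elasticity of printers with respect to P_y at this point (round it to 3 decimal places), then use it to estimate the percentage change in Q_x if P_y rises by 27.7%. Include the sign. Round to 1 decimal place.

At P_x = 14.2, P_y = 10.4: Q_x = 2421.416.
∂Q_x/∂P_y = -1.3P_x = -18.4600.
ε = (∂Q_x/∂P_y)(P_y/Q_x) = -18.4600 × 10.4/2421.416 ≈ -0.079.
%ΔQ_x ≈ ε × %ΔP_y = -0.079 × (27.7%) = -2.2%.

-2.2%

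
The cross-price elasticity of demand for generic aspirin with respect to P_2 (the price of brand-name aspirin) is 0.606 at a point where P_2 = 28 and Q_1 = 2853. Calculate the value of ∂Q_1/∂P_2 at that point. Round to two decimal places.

61.75

ε = (∂Q_1/∂P_2)·(P_2/Q_1) ⇒ ∂Q_1/∂P_2 = ε·Q_1/P_2 = 0.606 × 2853/28 ≈ 61.75.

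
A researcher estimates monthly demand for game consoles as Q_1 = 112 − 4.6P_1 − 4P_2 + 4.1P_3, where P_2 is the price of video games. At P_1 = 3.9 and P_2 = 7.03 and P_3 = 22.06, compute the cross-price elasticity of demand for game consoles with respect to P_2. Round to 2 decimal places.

-0.18

At P_1 = 3.9 and P_2 = 7.03 and P_3 = 22.06: Q_1 = 156.386.
∂Q_1/∂P_2 = -4.
ε = (∂Q_1/∂P_2)(P_2/Q_1) = -4 × (7.03/156.386) ≈ -0.18.
Since ε < 0, game consoles and video games are complements.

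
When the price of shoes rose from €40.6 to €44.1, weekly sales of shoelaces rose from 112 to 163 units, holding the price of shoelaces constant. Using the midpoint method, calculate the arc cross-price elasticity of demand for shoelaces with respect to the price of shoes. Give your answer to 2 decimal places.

4.49

ΔQ_A = 163 − 112 = 51; ΔP_B = 44.1 − 40.6 = 3.5.
Midpoints: Q̄_A = 137.5, P̄_B = 42.35.
ε = (ΔQ_A/Q̄_A)/(ΔP_B/P̄_B) = (51/137.5)/(3.5/42.35) ≈ 4.49.
ε > 0: shoelaces and shoes are substitutes.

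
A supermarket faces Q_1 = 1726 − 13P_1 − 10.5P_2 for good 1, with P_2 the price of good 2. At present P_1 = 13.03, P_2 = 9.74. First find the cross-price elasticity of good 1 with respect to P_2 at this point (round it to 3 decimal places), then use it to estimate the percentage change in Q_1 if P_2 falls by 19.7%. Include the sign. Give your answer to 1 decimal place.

1.4%

At P_1 = 13.03, P_2 = 9.74: Q_1 = 1454.34.
∂Q_1/∂P_2 = -10.5.
ε = (∂Q_1/∂P_2)(P_2/Q_1) = -10.5000 × 9.74/1454.34 ≈ -0.070.
%ΔQ_1 ≈ ε × %ΔP_2 = -0.070 × (-19.7%) = 1.4%.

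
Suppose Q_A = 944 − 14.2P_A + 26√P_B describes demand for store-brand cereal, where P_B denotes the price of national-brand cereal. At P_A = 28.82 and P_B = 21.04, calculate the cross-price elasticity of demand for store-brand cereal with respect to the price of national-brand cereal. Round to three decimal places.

At P_A = 28.82 and P_B = 21.04: Q_A = 654.016.
∂Q_A/∂P_B = 26/(2√P_B) = 26/(2√21.04) = 2.8341.
ε = (∂Q_A/∂P_B)(P_B/Q_A) = 2.8341 × (21.04/654.016) ≈ 0.091.

0.091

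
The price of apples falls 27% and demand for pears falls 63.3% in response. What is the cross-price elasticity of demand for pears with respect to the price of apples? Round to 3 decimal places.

ε = (%ΔQ of pears) / (%ΔP of apples) = (-63.3%) / (-27%) ≈ 2.344.
Positive cross-price elasticity: substitutes.

2.344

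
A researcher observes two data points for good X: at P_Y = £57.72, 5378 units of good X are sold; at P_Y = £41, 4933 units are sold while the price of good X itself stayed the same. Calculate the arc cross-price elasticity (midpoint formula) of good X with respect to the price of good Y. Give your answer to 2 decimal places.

0.25

ΔQ_X = 4933 − 5378 = -445; ΔP_Y = 41 − 57.72 = -16.72.
Midpoints: Q̄_X = 5155.5, P̄_Y = 49.36.
ε = (ΔQ_X/Q̄_X)/(ΔP_Y/P̄_Y) = (-445/5155.5)/(-16.72/49.36) ≈ 0.25.
ε > 0: good X and good Y are substitutes.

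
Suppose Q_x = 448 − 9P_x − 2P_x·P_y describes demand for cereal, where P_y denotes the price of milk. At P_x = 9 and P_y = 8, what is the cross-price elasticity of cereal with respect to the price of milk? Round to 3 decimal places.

At P_x = 9 and P_y = 8: Q_x = 223.
∂Q_x/∂P_y = -2P_x = -2(9) = -18.0000.
ε = (∂Q_x/∂P_y)(P_y/Q_x) = -18.0000 × (8/223) ≈ -0.646.

-0.646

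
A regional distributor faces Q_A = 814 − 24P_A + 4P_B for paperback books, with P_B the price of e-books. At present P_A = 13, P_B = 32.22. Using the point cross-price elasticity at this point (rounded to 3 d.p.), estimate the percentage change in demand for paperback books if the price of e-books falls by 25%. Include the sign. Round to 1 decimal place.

-5.1%

At P_A = 13, P_B = 32.22: Q_A = 630.88.
∂Q_A/∂P_B = 4.
ε = (∂Q_A/∂P_B)(P_B/Q_A) = 4.0000 × 32.22/630.88 ≈ 0.204.
%ΔQ_A ≈ ε × %ΔP_B = 0.204 × (-25%) = -5.1%.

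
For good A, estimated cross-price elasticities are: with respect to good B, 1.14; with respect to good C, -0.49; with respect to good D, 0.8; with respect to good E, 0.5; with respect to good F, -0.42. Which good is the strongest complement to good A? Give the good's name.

Complements have ε < 0. The most negative value is -0.49 (good C).

good C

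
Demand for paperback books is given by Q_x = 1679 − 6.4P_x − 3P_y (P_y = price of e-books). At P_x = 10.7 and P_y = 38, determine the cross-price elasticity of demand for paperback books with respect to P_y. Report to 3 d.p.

At P_x = 10.7 and P_y = 38: Q_x = 1496.52.
∂Q_x/∂P_y = -3.
ε = (∂Q_x/∂P_y)(P_y/Q_x) = -3 × (38/1496.52) ≈ -0.076.
Since ε < 0, paperback books and e-books are complements.

-0.076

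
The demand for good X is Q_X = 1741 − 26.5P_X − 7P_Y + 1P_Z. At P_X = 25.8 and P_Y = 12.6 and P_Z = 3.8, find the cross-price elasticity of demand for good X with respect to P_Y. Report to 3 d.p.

At P_X = 25.8 and P_Y = 12.6 and P_Z = 3.8: Q_X = 972.9.
∂Q_X/∂P_Y = -7.
ε = (∂Q_X/∂P_Y)(P_Y/Q_X) = -7 × (12.6/972.9) ≈ -0.091.
Since ε < 0, good X and good Y are complements.

-0.091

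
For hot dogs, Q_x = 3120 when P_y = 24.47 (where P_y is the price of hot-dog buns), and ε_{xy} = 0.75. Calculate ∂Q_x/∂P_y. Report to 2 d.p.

95.63

ε = (∂Q_x/∂P_y)·(P_y/Q_x) ⇒ ∂Q_x/∂P_y = ε·Q_x/P_y = 0.75 × 3120/24.47 ≈ 95.63.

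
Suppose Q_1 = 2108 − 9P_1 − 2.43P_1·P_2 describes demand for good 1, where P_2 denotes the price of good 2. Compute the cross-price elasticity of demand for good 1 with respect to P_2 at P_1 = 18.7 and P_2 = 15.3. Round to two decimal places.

-0.56

At P_1 = 18.7 and P_2 = 15.3: Q_1 = 1244.453.
∂Q_1/∂P_2 = -2.43P_1 = -2.43(18.7) = -45.4410.
ε = (∂Q_1/∂P_2)(P_2/Q_1) = -45.4410 × (15.3/1244.453) ≈ -0.56.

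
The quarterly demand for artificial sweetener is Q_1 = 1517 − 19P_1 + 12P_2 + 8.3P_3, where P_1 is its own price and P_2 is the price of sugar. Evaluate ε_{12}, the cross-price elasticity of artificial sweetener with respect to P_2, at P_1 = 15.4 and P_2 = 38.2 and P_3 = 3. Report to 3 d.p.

0.268

At P_1 = 15.4 and P_2 = 38.2 and P_3 = 3: Q_1 = 1707.7.
∂Q_1/∂P_2 = 12.
ε = (∂Q_1/∂P_2)(P_2/Q_1) = 12 × (38.2/1707.7) ≈ 0.268.
Since ε > 0, artificial sweetener and sugar are substitutes.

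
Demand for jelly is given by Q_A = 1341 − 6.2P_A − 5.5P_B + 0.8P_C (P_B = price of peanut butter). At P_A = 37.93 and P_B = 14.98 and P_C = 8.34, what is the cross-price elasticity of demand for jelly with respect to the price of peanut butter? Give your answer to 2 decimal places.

-0.08

At P_A = 37.93 and P_B = 14.98 and P_C = 8.34: Q_A = 1030.116.
∂Q_A/∂P_B = -5.5.
ε = (∂Q_A/∂P_B)(P_B/Q_A) = -5.5 × (14.98/1030.116) ≈ -0.08.
Since ε < 0, jelly and peanut butter are complements.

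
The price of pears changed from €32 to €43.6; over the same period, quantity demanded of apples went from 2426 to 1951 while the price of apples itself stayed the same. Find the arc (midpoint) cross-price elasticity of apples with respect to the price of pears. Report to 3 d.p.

ΔQ_A = 1951 − 2426 = -475; ΔP_B = 43.6 − 32 = 11.6.
Midpoints: Q̄_A = 2188.5, P̄_B = 37.80.
ε = (ΔQ_A/Q̄_A)/(ΔP_B/P̄_B) = (-475/2188.5)/(11.6/37.80) ≈ -0.707.

-0.707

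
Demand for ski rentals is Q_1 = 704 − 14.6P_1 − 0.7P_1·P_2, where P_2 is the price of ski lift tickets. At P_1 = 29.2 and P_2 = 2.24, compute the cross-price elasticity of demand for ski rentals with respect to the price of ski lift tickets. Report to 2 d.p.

-0.20

At P_1 = 29.2 and P_2 = 2.24: Q_1 = 231.894.
∂Q_1/∂P_2 = -0.7P_1 = -0.7(29.2) = -20.4400.
ε = (∂Q_1/∂P_2)(P_2/Q_1) = -20.4400 × (2.24/231.894) ≈ -0.20.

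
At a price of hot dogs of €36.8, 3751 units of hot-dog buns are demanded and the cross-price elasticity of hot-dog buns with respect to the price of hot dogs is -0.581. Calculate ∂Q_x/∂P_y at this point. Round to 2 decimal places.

-59.22

ε = (∂Q_x/∂P_y)·(P_y/Q_x) ⇒ ∂Q_x/∂P_y = ε·Q_x/P_y = -0.581 × 3751/36.8 ≈ -59.22.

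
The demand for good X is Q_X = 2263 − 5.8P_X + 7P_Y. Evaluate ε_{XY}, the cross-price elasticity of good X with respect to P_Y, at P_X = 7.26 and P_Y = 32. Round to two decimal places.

0.09

At P_X = 7.26 and P_Y = 32: Q_X = 2444.892.
∂Q_X/∂P_Y = 7.
ε = (∂Q_X/∂P_Y)(P_Y/Q_X) = 7 × (32/2444.892) ≈ 0.09.
Since ε > 0, good X and good Y are substitutes.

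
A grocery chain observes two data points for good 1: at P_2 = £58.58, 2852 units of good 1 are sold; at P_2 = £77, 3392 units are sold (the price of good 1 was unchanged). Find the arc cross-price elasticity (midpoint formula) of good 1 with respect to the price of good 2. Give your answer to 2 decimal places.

ΔQ_1 = 3392 − 2852 = 540; ΔP_2 = 77 − 58.58 = 18.42.
Midpoints: Q̄_1 = 3122.0, P̄_2 = 67.79.
ε = (ΔQ_1/Q̄_1)/(ΔP_2/P̄_2) = (540/3122.0)/(18.42/67.79) ≈ 0.64.

0.64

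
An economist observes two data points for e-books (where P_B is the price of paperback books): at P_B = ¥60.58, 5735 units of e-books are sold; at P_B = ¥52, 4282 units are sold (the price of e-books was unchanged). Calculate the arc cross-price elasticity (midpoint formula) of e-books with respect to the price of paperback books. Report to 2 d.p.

1.90

ΔQ_A = 4282 − 5735 = -1453; ΔP_B = 52 − 60.58 = -8.58.
Midpoints: Q̄_A = 5008.5, P̄_B = 56.29.
ε = (ΔQ_A/Q̄_A)/(ΔP_B/P̄_B) = (-1453/5008.5)/(-8.58/56.29) ≈ 1.90.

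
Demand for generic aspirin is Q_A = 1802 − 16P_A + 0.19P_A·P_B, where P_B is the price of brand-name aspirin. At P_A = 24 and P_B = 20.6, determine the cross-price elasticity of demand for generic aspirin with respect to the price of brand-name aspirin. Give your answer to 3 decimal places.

At P_A = 24 and P_B = 20.6: Q_A = 1511.936.
∂Q_A/∂P_B = 0.19P_A = 0.19(24) = 4.5600.
ε = (∂Q_A/∂P_B)(P_B/Q_A) = 4.5600 × (20.6/1511.936) ≈ 0.062.

0.062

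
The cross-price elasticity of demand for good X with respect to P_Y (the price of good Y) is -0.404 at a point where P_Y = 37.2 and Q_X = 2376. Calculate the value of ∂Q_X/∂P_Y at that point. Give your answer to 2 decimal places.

ε = (∂Q_X/∂P_Y)·(P_Y/Q_X) ⇒ ∂Q_X/∂P_Y = ε·Q_X/P_Y = -0.404 × 2376/37.2 ≈ -25.80.

-25.80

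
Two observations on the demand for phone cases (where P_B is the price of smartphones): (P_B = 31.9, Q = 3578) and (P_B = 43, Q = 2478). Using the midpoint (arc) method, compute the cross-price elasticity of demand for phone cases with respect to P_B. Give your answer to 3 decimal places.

-1.226

ΔQ_A = 2478 − 3578 = -1100; ΔP_B = 43 − 31.9 = 11.1.
Midpoints: Q̄_A = 3028.0, P̄_B = 37.45.
ε = (ΔQ_A/Q̄_A)/(ΔP_B/P̄_B) = (-1100/3028.0)/(11.1/37.45) ≈ -1.226.
ε < 0: phone cases and smartphones are complements.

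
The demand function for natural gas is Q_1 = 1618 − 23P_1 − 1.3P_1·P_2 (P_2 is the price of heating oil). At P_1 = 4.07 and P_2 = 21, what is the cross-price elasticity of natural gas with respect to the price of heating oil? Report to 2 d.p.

At P_1 = 4.07 and P_2 = 21: Q_1 = 1413.279.
∂Q_1/∂P_2 = -1.3P_1 = -1.3(4.07) = -5.2910.
ε = (∂Q_1/∂P_2)(P_2/Q_1) = -5.2910 × (21/1413.279) ≈ -0.08.
ε < 0: complements.

-0.08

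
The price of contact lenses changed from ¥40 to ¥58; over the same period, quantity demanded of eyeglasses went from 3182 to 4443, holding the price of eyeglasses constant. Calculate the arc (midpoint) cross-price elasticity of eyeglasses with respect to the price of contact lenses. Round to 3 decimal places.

0.900

ΔQ_A = 4443 − 3182 = 1261; ΔP_B = 58 − 40 = 18.
Midpoints: Q̄_A = 3812.5, P̄_B = 49.00.
ε = (ΔQ_A/Q̄_A)/(ΔP_B/P̄_B) = (1261/3812.5)/(18/49.00) ≈ 0.900.
ε > 0: eyeglasses and contact lenses are substitutes.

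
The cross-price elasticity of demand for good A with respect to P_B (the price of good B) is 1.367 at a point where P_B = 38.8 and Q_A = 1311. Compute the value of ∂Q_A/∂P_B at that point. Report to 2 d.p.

46.19

ε = (∂Q_A/∂P_B)·(P_B/Q_A) ⇒ ∂Q_A/∂P_B = ε·Q_A/P_B = 1.367 × 1311/38.8 ≈ 46.19.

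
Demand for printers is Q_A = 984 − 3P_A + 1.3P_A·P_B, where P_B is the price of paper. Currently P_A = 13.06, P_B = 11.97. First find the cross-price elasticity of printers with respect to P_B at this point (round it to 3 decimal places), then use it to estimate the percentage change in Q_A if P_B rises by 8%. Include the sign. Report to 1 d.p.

At P_A = 13.06, P_B = 11.97: Q_A = 1148.047.
∂Q_A/∂P_B = 1.3P_A = 16.9780.
ε = (∂Q_A/∂P_B)(P_B/Q_A) = 16.9780 × 11.97/1148.047 ≈ 0.177.
%ΔQ_A ≈ ε × %ΔP_B = 0.177 × (8%) = 1.4%.

1.4%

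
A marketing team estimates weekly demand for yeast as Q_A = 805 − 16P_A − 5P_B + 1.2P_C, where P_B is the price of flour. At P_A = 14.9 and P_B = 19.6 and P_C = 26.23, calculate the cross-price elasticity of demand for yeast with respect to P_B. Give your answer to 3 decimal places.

At P_A = 14.9 and P_B = 19.6 and P_C = 26.23: Q_A = 500.076.
∂Q_A/∂P_B = -5.
ε = (∂Q_A/∂P_B)(P_B/Q_A) = -5 × (19.6/500.076) ≈ -0.196.
Since ε < 0, yeast and flour are complements.

-0.196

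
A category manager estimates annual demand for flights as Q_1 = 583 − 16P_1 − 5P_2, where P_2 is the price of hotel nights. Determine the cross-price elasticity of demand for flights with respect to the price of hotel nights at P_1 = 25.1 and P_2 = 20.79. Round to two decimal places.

-1.34

At P_1 = 25.1 and P_2 = 20.79: Q_1 = 77.45.
∂Q_1/∂P_2 = -5.
ε = (∂Q_1/∂P_2)(P_2/Q_1) = -5 × (20.79/77.45) ≈ -1.34.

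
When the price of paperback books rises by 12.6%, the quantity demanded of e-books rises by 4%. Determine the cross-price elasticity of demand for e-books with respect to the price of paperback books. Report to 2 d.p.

ε = (%ΔQ of e-books) / (%ΔP of paperback books) = (4%) / (12.6%) ≈ 0.32.

0.32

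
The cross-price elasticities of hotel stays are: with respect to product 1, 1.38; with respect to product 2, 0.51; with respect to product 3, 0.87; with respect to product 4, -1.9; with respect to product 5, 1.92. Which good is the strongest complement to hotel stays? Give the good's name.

product 4

Complements have ε < 0. The most negative value is -1.9 (product 4).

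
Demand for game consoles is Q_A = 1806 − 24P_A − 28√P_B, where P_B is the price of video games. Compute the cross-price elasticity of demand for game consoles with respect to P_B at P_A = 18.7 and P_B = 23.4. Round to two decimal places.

At P_A = 18.7 and P_B = 23.4: Q_A = 1221.754.
∂Q_A/∂P_B = -28/(2√P_B) = -28/(2√23.4) = -2.8941.
ε = (∂Q_A/∂P_B)(P_B/Q_A) = -2.8941 × (23.4/1221.754) ≈ -0.06.

-0.06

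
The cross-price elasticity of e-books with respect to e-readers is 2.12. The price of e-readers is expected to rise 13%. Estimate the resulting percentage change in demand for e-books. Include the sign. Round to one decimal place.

27.6%

%ΔQ ≈ ε × %ΔP of e-readers = 2.12 × (13%) = 27.6%.
Demand for e-books rises by about 27.6%.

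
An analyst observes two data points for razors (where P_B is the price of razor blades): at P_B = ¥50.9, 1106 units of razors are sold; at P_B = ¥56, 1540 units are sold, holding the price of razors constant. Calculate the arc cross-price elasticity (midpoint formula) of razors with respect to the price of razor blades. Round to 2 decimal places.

ΔQ_A = 1540 − 1106 = 434; ΔP_B = 56 − 50.9 = 5.1.
Midpoints: Q̄_A = 1323.0, P̄_B = 53.45.
ε = (ΔQ_A/Q̄_A)/(ΔP_B/P̄_B) = (434/1323.0)/(5.1/53.45) ≈ 3.44.
ε > 0: razors and razor blades are substitutes.

3.44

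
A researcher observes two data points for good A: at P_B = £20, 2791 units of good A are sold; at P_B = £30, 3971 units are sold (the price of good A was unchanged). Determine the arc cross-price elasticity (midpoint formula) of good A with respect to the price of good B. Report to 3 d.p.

0.873

ΔQ_A = 3971 − 2791 = 1180; ΔP_B = 30 − 20 = 10.
Midpoints: Q̄_A = 3381.0, P̄_B = 25.00.
ε = (ΔQ_A/Q̄_A)/(ΔP_B/P̄_B) = (1180/3381.0)/(10/25.00) ≈ 0.873.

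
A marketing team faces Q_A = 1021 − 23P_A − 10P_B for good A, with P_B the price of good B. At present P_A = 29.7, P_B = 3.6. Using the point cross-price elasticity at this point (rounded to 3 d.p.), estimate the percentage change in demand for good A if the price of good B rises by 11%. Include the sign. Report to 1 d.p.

At P_A = 29.7, P_B = 3.6: Q_A = 301.9.
∂Q_A/∂P_B = -10.
ε = (∂Q_A/∂P_B)(P_B/Q_A) = -10.0000 × 3.6/301.9 ≈ -0.119.
%ΔQ_A ≈ ε × %ΔP_B = -0.119 × (11%) = -1.3%.

-1.3%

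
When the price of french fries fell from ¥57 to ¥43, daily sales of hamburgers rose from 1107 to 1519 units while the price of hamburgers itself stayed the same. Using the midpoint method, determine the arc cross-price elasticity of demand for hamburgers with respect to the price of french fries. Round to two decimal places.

ΔQ_A = 1519 − 1107 = 412; ΔP_B = 43 − 57 = -14.
Midpoints: Q̄_A = 1313.0, P̄_B = 50.00.
ε = (ΔQ_A/Q̄_A)/(ΔP_B/P̄_B) = (412/1313.0)/(-14/50.00) ≈ -1.12.
ε < 0: hamburgers and french fries are complements.

-1.12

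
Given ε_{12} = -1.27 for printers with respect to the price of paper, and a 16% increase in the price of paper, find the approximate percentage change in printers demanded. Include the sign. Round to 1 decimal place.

-20.3%

%ΔQ ≈ ε × %ΔP of paper = -1.27 × (16%) = -20.3%.
Demand for printers falls by about 20.3%.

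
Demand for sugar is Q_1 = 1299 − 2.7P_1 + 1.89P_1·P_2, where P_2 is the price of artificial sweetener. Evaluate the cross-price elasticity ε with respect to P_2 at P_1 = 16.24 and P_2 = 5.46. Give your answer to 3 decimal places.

0.118

At P_1 = 16.24 and P_2 = 5.46: Q_1 = 1422.739.
∂Q_1/∂P_2 = 1.89P_1 = 1.89(16.24) = 30.6936.
ε = (∂Q_1/∂P_2)(P_2/Q_1) = 30.6936 × (5.46/1422.739) ≈ 0.118.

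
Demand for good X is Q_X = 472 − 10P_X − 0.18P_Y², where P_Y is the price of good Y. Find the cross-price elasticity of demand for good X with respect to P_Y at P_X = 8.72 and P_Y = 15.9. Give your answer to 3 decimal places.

-0.268

At P_X = 8.72 and P_Y = 15.9: Q_X = 339.294.
∂Q_X/∂P_Y = -0.36P_Y = -0.36(15.9) = -5.7240.
ε = (∂Q_X/∂P_Y)(P_Y/Q_X) = -5.7240 × (15.9/339.294) ≈ -0.268.
ε < 0: complements.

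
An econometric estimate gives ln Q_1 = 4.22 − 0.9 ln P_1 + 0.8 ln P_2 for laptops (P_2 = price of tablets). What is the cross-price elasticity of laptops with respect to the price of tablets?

In a log-linear (constant-elasticity) demand function, the coefficient on ln P_2 is the cross-price elasticity.
ε = 0.80. Positive, so laptops and tablets are substitutes.

0.80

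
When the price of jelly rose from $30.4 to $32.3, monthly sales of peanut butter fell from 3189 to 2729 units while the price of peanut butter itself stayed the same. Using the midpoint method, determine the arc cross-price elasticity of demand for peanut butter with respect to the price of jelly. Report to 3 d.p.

-2.565

ΔQ_A = 2729 − 3189 = -460; ΔP_B = 32.3 − 30.4 = 1.9.
Midpoints: Q̄_A = 2959.0, P̄_B = 31.35.
ε = (ΔQ_A/Q̄_A)/(ΔP_B/P̄_B) = (-460/2959.0)/(1.9/31.35) ≈ -2.565.
ε < 0: peanut butter and jelly are complements.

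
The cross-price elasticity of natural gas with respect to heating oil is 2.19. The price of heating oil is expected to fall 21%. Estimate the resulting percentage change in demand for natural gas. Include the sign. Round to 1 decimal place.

%ΔQ ≈ ε × %ΔP of heating oil = 2.19 × (-21%) = -46.0%.

-46.0%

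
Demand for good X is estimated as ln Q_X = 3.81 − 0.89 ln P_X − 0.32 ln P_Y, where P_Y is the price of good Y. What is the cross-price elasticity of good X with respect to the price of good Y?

In a log-linear (constant-elasticity) demand function, the coefficient on ln P_Y is the cross-price elasticity.
ε = -0.32. Negative, so good X and good Y are complements.

-0.32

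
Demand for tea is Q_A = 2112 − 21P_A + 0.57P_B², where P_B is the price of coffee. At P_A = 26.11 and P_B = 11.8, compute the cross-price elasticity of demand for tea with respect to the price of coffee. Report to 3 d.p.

At P_A = 26.11 and P_B = 11.8: Q_A = 1643.057.
∂Q_A/∂P_B = 1.14P_B = 1.14(11.8) = 13.4520.
ε = (∂Q_A/∂P_B)(P_B/Q_A) = 13.4520 × (11.8/1643.057) ≈ 0.097.
ε > 0: substitutes.

0.097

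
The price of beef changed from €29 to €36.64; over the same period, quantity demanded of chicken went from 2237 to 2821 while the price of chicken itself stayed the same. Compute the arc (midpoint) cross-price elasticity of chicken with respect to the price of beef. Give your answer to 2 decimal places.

ΔQ_A = 2821 − 2237 = 584; ΔP_B = 36.64 − 29 = 7.64.
Midpoints: Q̄_A = 2529.0, P̄_B = 32.82.
ε = (ΔQ_A/Q̄_A)/(ΔP_B/P̄_B) = (584/2529.0)/(7.64/32.82) ≈ 0.99.
ε > 0: chicken and beef are substitutes.

0.99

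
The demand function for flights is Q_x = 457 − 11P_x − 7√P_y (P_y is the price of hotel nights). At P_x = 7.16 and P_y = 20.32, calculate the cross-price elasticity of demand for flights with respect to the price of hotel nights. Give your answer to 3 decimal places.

At P_x = 7.16 and P_y = 20.32: Q_x = 346.686.
∂Q_x/∂P_y = -7/(2√P_y) = -7/(2√20.32) = -0.7764.
ε = (∂Q_x/∂P_y)(P_y/Q_x) = -0.7764 × (20.32/346.686) ≈ -0.046.
ε < 0: complements.

-0.046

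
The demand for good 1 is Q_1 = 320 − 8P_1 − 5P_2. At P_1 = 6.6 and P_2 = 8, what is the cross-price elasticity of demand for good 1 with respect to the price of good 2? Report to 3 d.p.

At P_1 = 6.6 and P_2 = 8: Q_1 = 227.2.
∂Q_1/∂P_2 = -5.
ε = (∂Q_1/∂P_2)(P_2/Q_1) = -5 × (8/227.2) ≈ -0.176.
Since ε < 0, good 1 and good 2 are complements.

-0.176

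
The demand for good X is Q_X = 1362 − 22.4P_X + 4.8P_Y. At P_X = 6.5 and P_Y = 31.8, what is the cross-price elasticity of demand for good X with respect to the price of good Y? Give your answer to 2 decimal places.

0.11

At P_X = 6.5 and P_Y = 31.8: Q_X = 1369.04.
∂Q_X/∂P_Y = 4.8.
ε = (∂Q_X/∂P_Y)(P_Y/Q_X) = 4.8 × (31.8/1369.04) ≈ 0.11.
Since ε > 0, good X and good Y are substitutes.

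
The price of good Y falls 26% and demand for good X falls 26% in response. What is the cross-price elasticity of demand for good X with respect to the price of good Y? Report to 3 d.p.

ε = (%ΔQ of good X) / (%ΔP of good Y) = (-26%) / (-26%) ≈ 1.000.

1.000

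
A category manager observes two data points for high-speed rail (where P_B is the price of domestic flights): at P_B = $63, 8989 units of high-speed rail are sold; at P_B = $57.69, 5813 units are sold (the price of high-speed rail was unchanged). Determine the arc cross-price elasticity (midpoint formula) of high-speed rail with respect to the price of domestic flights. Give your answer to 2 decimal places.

4.88

ΔQ_A = 5813 − 8989 = -3176; ΔP_B = 57.69 − 63 = -5.31.
Midpoints: Q̄_A = 7401.0, P̄_B = 60.34.
ε = (ΔQ_A/Q̄_A)/(ΔP_B/P̄_B) = (-3176/7401.0)/(-5.31/60.34) ≈ 4.88.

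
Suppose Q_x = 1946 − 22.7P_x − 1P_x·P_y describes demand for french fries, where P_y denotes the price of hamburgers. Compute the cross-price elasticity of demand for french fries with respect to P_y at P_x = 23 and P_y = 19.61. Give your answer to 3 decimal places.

-0.464

At P_x = 23 and P_y = 19.61: Q_x = 972.87.
∂Q_x/∂P_y = -1P_x = -1(23) = -23.0000.
ε = (∂Q_x/∂P_y)(P_y/Q_x) = -23.0000 × (19.61/972.87) ≈ -0.464.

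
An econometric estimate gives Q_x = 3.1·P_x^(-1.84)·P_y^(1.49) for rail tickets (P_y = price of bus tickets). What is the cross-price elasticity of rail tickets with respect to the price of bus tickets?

1.49

In a log-linear (constant-elasticity) demand function, the coefficient on the exponent of P_y is the cross-price elasticity.
ε = 1.49. Positive, so rail tickets and bus tickets are substitutes.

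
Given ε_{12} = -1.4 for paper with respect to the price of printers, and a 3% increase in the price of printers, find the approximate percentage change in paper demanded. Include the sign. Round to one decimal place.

%ΔQ ≈ ε × %ΔP of printers = -1.4 × (3%) = -4.2%.

-4.2%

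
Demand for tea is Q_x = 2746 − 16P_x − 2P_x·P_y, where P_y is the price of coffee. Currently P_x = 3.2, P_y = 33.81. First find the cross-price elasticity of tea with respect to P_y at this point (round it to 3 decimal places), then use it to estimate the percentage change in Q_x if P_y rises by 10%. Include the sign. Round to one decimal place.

-0.9%

At P_x = 3.2, P_y = 33.81: Q_x = 2478.416.
∂Q_x/∂P_y = -2P_x = -6.4000.
ε = (∂Q_x/∂P_y)(P_y/Q_x) = -6.4000 × 33.81/2478.416 ≈ -0.087.
%ΔQ_x ≈ ε × %ΔP_y = -0.087 × (10%) = -0.9%.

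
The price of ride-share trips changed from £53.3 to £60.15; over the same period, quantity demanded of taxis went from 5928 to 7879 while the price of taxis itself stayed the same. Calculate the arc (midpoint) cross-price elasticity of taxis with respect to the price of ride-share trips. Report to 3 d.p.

ΔQ_A = 7879 − 5928 = 1951; ΔP_B = 60.15 − 53.3 = 6.85.
Midpoints: Q̄_A = 6903.5, P̄_B = 56.72.
ε = (ΔQ_A/Q̄_A)/(ΔP_B/P̄_B) = (1951/6903.5)/(6.85/56.72) ≈ 2.340.

2.340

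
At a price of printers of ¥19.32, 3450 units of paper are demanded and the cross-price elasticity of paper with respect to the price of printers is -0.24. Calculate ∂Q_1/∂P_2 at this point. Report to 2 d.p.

-42.86

ε = (∂Q_1/∂P_2)·(P_2/Q_1) ⇒ ∂Q_1/∂P_2 = ε·Q_1/P_2 = -0.24 × 3450/19.32 ≈ -42.86.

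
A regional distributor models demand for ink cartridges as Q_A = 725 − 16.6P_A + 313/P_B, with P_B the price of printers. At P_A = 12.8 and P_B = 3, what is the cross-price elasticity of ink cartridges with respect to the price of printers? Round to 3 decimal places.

At P_A = 12.8 and P_B = 3: Q_A = 616.853.
∂Q_A/∂P_B = −313/P_B² = -34.7778.
ε = (∂Q_A/∂P_B)(P_B/Q_A) = -34.7778 × (3/616.853) ≈ -0.169.
ε < 0: complements.

-0.169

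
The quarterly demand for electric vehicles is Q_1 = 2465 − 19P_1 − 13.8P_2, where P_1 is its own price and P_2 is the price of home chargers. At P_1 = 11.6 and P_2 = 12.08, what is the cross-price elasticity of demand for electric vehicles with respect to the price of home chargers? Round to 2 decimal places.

-0.08

At P_1 = 11.6 and P_2 = 12.08: Q_1 = 2077.896.
∂Q_1/∂P_2 = -13.8.
ε = (∂Q_1/∂P_2)(P_2/Q_1) = -13.8 × (12.08/2077.896) ≈ -0.08.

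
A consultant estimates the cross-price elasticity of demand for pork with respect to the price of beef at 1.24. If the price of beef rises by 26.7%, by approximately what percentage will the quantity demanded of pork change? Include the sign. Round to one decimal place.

%ΔQ ≈ ε × %ΔP of beef = 1.24 × (26.7%) = 33.1%.
Demand for pork rises by about 33.1%.

33.1%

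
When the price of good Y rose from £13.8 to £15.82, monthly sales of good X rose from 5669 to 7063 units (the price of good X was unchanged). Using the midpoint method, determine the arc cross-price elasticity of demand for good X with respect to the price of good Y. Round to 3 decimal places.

ΔQ_X = 7063 − 5669 = 1394; ΔP_Y = 15.82 − 13.8 = 2.02.
Midpoints: Q̄_X = 6366.0, P̄_Y = 14.81.
ε = (ΔQ_X/Q̄_X)/(ΔP_Y/P̄_Y) = (1394/6366.0)/(2.02/14.81) ≈ 1.605.
ε > 0: good X and good Y are substitutes.

1.605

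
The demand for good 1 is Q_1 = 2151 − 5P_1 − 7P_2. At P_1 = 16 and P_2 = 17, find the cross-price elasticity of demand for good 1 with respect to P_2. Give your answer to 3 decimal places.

At P_1 = 16 and P_2 = 17: Q_1 = 1952.
∂Q_1/∂P_2 = -7.
ε = (∂Q_1/∂P_2)(P_2/Q_1) = -7 × (17/1952) ≈ -0.061.
Since ε < 0, good 1 and good 2 are complements.

-0.061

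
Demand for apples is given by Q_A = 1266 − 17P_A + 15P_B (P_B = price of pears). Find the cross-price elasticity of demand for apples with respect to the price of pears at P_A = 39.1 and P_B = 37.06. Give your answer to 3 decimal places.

At P_A = 39.1 and P_B = 37.06: Q_A = 1157.2.
∂Q_A/∂P_B = 15.
ε = (∂Q_A/∂P_B)(P_B/Q_A) = 15 × (37.06/1157.2) ≈ 0.480.

0.480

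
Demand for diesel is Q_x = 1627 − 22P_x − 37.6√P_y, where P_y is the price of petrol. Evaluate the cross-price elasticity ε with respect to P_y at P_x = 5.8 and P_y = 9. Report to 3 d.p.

-0.041

At P_x = 5.8 and P_y = 9: Q_x = 1386.6.
∂Q_x/∂P_y = -37.6/(2√P_y) = -37.6/(2√9) = -6.2667.
ε = (∂Q_x/∂P_y)(P_y/Q_x) = -6.2667 × (9/1386.6) ≈ -0.041.
ε < 0: complements.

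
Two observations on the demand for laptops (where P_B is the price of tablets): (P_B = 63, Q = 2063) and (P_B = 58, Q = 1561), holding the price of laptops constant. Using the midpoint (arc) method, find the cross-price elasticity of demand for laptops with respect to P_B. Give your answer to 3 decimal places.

ΔQ_A = 1561 − 2063 = -502; ΔP_B = 58 − 63 = -5.
Midpoints: Q̄_A = 1812.0, P̄_B = 60.50.
ε = (ΔQ_A/Q̄_A)/(ΔP_B/P̄_B) = (-502/1812.0)/(-5/60.50) ≈ 3.352.

3.352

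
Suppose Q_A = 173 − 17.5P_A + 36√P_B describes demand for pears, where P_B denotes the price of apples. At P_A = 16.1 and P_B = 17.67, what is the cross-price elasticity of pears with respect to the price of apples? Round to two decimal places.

1.78

At P_A = 16.1 and P_B = 17.67: Q_A = 42.579.
∂Q_A/∂P_B = 36/(2√P_B) = 36/(2√17.67) = 4.2821.
ε = (∂Q_A/∂P_B)(P_B/Q_A) = 4.2821 × (17.67/42.579) ≈ 1.78.
ε > 0: substitutes.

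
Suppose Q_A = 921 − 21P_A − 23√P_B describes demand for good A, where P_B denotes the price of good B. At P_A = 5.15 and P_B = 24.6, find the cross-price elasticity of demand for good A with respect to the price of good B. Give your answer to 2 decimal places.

At P_A = 5.15 and P_B = 24.6: Q_A = 698.774.
∂Q_A/∂P_B = -23/(2√P_B) = -23/(2√24.6) = -2.3186.
ε = (∂Q_A/∂P_B)(P_B/Q_A) = -2.3186 × (24.6/698.774) ≈ -0.08.
ε < 0: complements.

-0.08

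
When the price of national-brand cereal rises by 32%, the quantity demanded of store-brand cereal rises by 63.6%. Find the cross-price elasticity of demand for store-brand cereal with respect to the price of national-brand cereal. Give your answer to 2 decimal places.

1.99

ε = (%ΔQ of store-brand cereal) / (%ΔP of national-brand cereal) = (63.6%) / (32%) ≈ 1.99.
Positive cross-price elasticity: substitutes.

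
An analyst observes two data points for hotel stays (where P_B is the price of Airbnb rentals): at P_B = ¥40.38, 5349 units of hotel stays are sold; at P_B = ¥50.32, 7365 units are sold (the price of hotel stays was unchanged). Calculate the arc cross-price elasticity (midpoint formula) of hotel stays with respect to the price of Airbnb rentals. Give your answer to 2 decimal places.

ΔQ_A = 7365 − 5349 = 2016; ΔP_B = 50.32 − 40.38 = 9.94.
Midpoints: Q̄_A = 6357.0, P̄_B = 45.35.
ε = (ΔQ_A/Q̄_A)/(ΔP_B/P̄_B) = (2016/6357.0)/(9.94/45.35) ≈ 1.45.
ε > 0: hotel stays and Airbnb rentals are substitutes.

1.45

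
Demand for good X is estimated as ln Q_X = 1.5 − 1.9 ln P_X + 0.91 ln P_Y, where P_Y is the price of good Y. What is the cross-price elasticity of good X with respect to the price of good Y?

0.91

In a log-linear (constant-elasticity) demand function, the coefficient on ln P_Y is the cross-price elasticity.
ε = 0.91. Positive, so good X and good Y are substitutes.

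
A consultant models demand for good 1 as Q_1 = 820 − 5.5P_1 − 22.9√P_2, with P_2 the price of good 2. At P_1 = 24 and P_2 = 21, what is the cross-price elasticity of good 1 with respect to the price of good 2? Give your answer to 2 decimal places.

-0.09

At P_1 = 24 and P_2 = 21: Q_1 = 583.059.
∂Q_1/∂P_2 = -22.9/(2√P_2) = -22.9/(2√21) = -2.4986.
ε = (∂Q_1/∂P_2)(P_2/Q_1) = -2.4986 × (21/583.059) ≈ -0.09.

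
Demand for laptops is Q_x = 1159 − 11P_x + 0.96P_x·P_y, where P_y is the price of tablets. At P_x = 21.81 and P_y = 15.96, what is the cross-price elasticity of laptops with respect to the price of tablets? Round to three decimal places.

0.267

At P_x = 21.81 and P_y = 15.96: Q_x = 1253.254.
∂Q_x/∂P_y = 0.96P_x = 0.96(21.81) = 20.9376.
ε = (∂Q_x/∂P_y)(P_y/Q_x) = 20.9376 × (15.96/1253.254) ≈ 0.267.
ε > 0: substitutes.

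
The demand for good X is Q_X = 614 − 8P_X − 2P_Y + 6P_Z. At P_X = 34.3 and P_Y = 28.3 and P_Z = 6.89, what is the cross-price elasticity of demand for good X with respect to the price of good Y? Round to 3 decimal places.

At P_X = 34.3 and P_Y = 28.3 and P_Z = 6.89: Q_X = 324.34.
∂Q_X/∂P_Y = -2.
ε = (∂Q_X/∂P_Y)(P_Y/Q_X) = -2 × (28.3/324.34) ≈ -0.175.

-0.175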